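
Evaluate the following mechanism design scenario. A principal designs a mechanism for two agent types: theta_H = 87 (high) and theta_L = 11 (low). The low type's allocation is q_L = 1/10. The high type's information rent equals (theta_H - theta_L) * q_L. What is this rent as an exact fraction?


Step 1: theta_H - theta_L = 87 - 11 = 76
Step 2: Information rent = (theta_H - theta_L) * q_L
Step 3: = 76 * 1/10
Step 4: = 38/5

38/5


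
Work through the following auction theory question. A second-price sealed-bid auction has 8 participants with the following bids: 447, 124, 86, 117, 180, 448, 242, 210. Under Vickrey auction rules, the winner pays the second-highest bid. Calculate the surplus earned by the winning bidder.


Step 1: Sort bids in descending order: 448, 447, 242, 210, 180, 124, 117, 86
Step 2: The winning bid is the highest: 448
Step 3: The payment equals the second-highest bid: 447
Step 4: Surplus = winner's bid - payment = 448 - 447 = 1

1


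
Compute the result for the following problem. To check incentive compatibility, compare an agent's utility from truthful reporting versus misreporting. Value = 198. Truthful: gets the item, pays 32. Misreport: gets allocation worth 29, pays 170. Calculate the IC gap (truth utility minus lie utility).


Step 1: U(truth) = value - payment = 198 - 32 = 166
Step 2: U(lie) = allocation - payment = 29 - 170 = -141
Step 3: IC gap = 166 - (-141) = 307

307


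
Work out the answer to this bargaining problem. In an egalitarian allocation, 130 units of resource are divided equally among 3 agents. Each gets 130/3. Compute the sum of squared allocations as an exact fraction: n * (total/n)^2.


Step 1: Each agent's share = 130/3
Step 2: Square of each share = (130/3)^2 = 16900/9
Step 3: Sum of squares = 3 * 16900/9 = 16900/3

16900/3


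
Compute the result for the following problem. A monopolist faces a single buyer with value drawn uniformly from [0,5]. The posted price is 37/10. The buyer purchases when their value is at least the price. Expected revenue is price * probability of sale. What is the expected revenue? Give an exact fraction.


Step 1: Posted price r = 37/10, value support [0,5]
Step 2: P(v >= r) = (5 - 37/10)/5 = 13/50
Step 3: Expected revenue = r * P(v >= r) = 37/10 * 13/50
Step 4: Revenue = 481/500

481/500


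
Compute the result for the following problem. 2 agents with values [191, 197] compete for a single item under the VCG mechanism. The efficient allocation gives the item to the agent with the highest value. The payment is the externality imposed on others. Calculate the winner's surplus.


Step 1: The winner is the agent with the highest value: agent 1 with value 197
Step 2: Values of other agents: [191]
Step 3: VCG payment = max of others' values = 191
Step 4: Surplus = 197 - 191 = 6

6


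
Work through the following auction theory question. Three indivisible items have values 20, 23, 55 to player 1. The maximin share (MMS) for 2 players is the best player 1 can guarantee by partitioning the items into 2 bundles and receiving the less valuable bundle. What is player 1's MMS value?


Step 1: Item values = 20, 23, 55
Step 2: Enumerate all 2-bundle partitions and take the smaller bundle:
  Partition 1: {20} vs {23,55} -> bundles 20, 78; min = 20
  Partition 2: {23} vs {20,55} -> bundles 23, 75; min = 23
  Partition 3: {55} vs {20,23} -> bundles 55, 43; min = 43
Step 3: MMS = max(20, 23, 43) = 43

43


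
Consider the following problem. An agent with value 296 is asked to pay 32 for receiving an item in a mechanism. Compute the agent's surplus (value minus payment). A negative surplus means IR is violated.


Step 1: Surplus = value - payment = 296 - 32 = 264
Step 2: IR is satisfied (surplus >= 0)

264


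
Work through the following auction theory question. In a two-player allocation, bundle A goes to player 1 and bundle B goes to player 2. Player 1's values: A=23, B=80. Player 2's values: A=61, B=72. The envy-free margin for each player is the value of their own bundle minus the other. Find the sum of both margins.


Step 1: Player 1's margin = v1(A) - v1(B) = 23 - 80 = -57
Step 2: Player 2's margin = v2(B) - v2(A) = 72 - 61 = 11
Step 3: Total margin = -57 + 11 = -46

-46


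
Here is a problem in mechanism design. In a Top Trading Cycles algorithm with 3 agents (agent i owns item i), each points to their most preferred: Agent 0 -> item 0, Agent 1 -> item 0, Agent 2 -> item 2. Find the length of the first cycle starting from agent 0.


Step 1: Trace the pointer graph from agent 0: 0 -> 0
Step 2: A cycle is detected when we revisit agent 0
Step 3: The cycle is: 0 -> 0
Step 4: Cycle length = 1

1


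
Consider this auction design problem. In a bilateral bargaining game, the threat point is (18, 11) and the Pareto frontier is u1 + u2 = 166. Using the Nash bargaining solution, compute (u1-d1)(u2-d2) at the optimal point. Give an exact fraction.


Step 1: The Nash solution splits surplus symmetrically above the disagreement point
Step 2: u1 = (total + d1 - d2)/2 = (166 + 18 - 11)/2 = 173/2
Step 3: u2 = (total - d1 + d2)/2 = (166 - 18 + 11)/2 = 159/2
Step 4: Nash product = (173/2 - 18) * (159/2 - 11)
Step 5: = 137/2 * 137/2 = 18769/4

18769/4


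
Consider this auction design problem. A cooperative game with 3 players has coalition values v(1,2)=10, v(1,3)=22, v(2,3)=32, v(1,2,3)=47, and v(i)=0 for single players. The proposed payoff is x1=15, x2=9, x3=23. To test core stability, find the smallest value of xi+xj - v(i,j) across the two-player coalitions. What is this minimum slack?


Step 1: Slack for coalition (1,2): x1+x2 - v12 = 24 - 10 = 14
Step 2: Slack for coalition (1,3): x1+x3 - v13 = 38 - 22 = 16
Step 3: Slack for coalition (2,3): x2+x3 - v23 = 32 - 32 = 0
Step 4: Minimum slack = min(14, 16, 0) = 0, attained by (2,3); no pair can gain by deviating, so the allocation is in the core

0


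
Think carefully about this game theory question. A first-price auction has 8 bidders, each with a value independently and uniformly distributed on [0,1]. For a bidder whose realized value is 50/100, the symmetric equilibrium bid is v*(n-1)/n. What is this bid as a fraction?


Step 1: The symmetric BNE bidding function is b(v) = v * (n-1) / n
Step 2: Substitute v = 1/2 and n = 8
Step 3: b = 1/2 * 7/8
Step 4: b = 7/16

7/16


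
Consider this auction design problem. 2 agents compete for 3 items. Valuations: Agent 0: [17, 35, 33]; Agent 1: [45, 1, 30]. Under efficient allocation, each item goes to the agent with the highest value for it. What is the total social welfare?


Step 1: For each item, find the maximum value among all agents.
Step 2: Item 0 -> Agent 1 (value 45)
Step 3: Item 1 -> Agent 0 (value 35)
Step 4: Item 2 -> Agent 0 (value 33)
Step 5: Total welfare = 45 + 35 + 33 = 113

113


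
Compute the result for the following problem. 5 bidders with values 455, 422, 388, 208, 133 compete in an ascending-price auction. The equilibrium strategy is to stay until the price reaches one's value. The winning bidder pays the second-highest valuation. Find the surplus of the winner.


Step 1: Identify the highest value: 455
Step 2: Identify the second-highest value: 422
Step 3: The final price = second-highest value = 422
Step 4: Surplus = 455 - 422 = 33

33


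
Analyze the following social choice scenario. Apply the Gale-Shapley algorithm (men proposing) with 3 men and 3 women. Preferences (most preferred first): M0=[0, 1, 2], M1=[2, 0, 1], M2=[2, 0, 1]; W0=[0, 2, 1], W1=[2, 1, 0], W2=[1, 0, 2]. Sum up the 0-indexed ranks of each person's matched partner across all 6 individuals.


Step 1: Run Gale-Shapley (men propose, women hold best offer):
  M0 proposes to W0; she accepts
  M1 proposes to W2; she accepts
  M2 proposes to W2; rejected
  M2 proposes to W0; rejected
  M2 proposes to W1; she accepts
Step 2: Final matching: W0-M0, W1-M2, W2-M1
Step 3: 0-indexed ranks (man's rank of his match, then woman's): 0 + 0 + 2 + 0 + 0 + 0
Step 4: Total rank sum = 2

2


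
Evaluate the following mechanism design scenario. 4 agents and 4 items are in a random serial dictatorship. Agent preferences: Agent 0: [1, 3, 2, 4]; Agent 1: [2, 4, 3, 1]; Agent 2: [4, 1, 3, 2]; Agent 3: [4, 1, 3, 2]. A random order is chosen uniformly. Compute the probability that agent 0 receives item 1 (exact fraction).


Step 1: Agent 0 wants item 1
Step 2: There are 24 possible orderings of agents
Step 3: In 16 orderings, agent 0 gets item 1
Step 4: Probability = 16/24 = 2/3

2/3


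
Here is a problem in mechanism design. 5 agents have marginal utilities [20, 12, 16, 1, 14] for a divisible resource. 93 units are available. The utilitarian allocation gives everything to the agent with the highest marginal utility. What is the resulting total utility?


Step 1: The marginal utilities are [20, 12, 16, 1, 14]
Step 2: The highest marginal utility is 20
Step 3: All 93 units go to that agent
Step 4: Total utility = 20 * 93 = 1860

1860


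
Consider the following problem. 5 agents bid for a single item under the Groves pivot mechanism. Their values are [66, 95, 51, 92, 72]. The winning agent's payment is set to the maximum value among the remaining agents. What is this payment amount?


Step 1: The efficient winner is agent 1 with value 95
Step 2: Other agents' values: [66, 51, 92, 72]
Step 3: Pivot payment = max(others) = 92
Step 4: The winner pays 92

92


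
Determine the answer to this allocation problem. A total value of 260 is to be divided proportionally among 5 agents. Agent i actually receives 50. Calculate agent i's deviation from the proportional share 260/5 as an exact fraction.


Step 1: Proportional share = 260/5 = 52
Step 2: Agent's actual allocation = 50
Step 3: Excess = 50 - 52 = -2

-2


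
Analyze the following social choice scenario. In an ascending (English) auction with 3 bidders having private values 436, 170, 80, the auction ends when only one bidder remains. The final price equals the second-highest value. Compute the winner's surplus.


Step 1: Identify the highest value: 436
Step 2: Identify the second-highest value: 170
Step 3: The final price = second-highest value = 170
Step 4: Surplus = 436 - 170 = 266

266


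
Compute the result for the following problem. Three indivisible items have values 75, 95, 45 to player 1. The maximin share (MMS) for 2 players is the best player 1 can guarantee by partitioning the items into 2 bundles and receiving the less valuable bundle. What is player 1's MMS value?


Step 1: Item values = 75, 95, 45
Step 2: Enumerate all 2-bundle partitions and take the smaller bundle:
  Partition 1: {75} vs {95,45} -> bundles 75, 140; min = 75
  Partition 2: {95} vs {75,45} -> bundles 95, 120; min = 95
  Partition 3: {45} vs {75,95} -> bundles 45, 170; min = 45
Step 3: MMS = max(75, 95, 45) = 95

95


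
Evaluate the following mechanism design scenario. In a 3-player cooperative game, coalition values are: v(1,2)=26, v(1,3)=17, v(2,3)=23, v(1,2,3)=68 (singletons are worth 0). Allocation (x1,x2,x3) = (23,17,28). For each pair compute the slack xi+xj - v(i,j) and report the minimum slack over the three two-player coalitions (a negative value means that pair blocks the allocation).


Step 1: Slack for coalition (1,2): x1+x2 - v12 = 40 - 26 = 14
Step 2: Slack for coalition (1,3): x1+x3 - v13 = 51 - 17 = 34
Step 3: Slack for coalition (2,3): x2+x3 - v23 = 45 - 23 = 22
Step 4: Minimum slack = min(14, 34, 22) = 14, attained by (1,2); no pair can gain by deviating, so the allocation is in the core

14


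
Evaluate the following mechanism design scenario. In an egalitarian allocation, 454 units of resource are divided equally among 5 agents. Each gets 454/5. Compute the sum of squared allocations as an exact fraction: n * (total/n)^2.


Step 1: Each agent's share = 454/5
Step 2: Square of each share = (454/5)^2 = 206116/25
Step 3: Sum of squares = 5 * 206116/25 = 206116/5

206116/5


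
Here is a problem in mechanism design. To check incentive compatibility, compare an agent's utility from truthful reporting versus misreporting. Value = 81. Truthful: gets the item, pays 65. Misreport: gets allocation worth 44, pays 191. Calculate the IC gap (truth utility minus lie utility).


Step 1: U(truth) = value - payment = 81 - 65 = 16
Step 2: U(lie) = allocation - payment = 44 - 191 = -147
Step 3: IC gap = 16 - (-147) = 163

163


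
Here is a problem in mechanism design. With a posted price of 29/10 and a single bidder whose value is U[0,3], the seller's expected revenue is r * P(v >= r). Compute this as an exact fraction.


Step 1: Posted price r = 29/10, value support [0,3]
Step 2: P(v >= r) = (3 - 29/10)/3 = 1/30
Step 3: Expected revenue = r * P(v >= r) = 29/10 * 1/30
Step 4: Revenue = 29/300

29/300


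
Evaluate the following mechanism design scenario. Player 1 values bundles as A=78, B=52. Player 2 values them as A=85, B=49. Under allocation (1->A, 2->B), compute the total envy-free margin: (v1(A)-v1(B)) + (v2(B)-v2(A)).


Step 1: Player 1's margin = v1(A) - v1(B) = 78 - 52 = 26
Step 2: Player 2's margin = v2(B) - v2(A) = 49 - 85 = -36
Step 3: Total margin = 26 + -36 = -10

-10


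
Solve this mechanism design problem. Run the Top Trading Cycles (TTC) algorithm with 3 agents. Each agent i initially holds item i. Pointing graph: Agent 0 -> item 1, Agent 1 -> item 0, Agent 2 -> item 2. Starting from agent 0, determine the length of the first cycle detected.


Step 1: Trace the pointer graph from agent 0: 0 -> 1 -> 0
Step 2: A cycle is detected when we revisit agent 0
Step 3: The cycle is: 0 -> 1 -> 0
Step 4: Cycle length = 2

2


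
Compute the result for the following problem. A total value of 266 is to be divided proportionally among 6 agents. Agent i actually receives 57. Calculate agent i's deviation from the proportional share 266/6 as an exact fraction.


Step 1: Proportional share = 266/6 = 133/3
Step 2: Agent's actual allocation = 57
Step 3: Excess = 57 - 133/3 = 38/3

38/3


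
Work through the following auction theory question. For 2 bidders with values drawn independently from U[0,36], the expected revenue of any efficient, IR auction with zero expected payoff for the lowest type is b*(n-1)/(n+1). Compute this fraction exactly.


Step 1: By Revenue Equivalence, expected revenue = b*(n-1)/(n+1)
Step 2: Substituting n = 2, b = 36
Step 3: Revenue = 36*(2-1)/(2+1) = 36*1/3
Step 4: Revenue = 36/3 = 12

12


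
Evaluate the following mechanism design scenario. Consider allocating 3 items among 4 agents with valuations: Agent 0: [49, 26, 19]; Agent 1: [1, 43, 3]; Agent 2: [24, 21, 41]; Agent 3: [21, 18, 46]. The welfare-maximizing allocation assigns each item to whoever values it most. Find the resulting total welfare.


Step 1: For each item, find the maximum value among all agents.
Step 2: Item 0 -> Agent 0 (value 49)
Step 3: Item 1 -> Agent 1 (value 43)
Step 4: Item 2 -> Agent 3 (value 46)
Step 5: Total welfare = 49 + 43 + 46 = 138

138


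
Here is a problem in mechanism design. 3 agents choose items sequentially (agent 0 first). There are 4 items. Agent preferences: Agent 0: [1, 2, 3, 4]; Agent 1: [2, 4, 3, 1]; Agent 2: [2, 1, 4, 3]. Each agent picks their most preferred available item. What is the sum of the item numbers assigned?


Step 1: Agent 0 picks item 1
Step 2: Agent 1 picks item 2
Step 3: Agent 2 picks item 4
Step 4: Sum = 1 + 2 + 4 = 7

7


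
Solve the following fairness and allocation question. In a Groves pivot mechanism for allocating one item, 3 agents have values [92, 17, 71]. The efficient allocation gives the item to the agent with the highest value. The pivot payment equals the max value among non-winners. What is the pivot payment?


Step 1: The efficient winner is agent 0 with value 92
Step 2: Other agents' values: [17, 71]
Step 3: Pivot payment = max(others) = 71
Step 4: The winner pays 71

71


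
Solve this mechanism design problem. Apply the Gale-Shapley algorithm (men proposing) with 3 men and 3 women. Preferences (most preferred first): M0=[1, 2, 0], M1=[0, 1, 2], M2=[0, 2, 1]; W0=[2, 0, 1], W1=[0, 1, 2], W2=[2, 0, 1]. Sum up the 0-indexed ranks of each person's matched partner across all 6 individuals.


Step 1: Run Gale-Shapley (men propose, women hold best offer):
  M0 proposes to W1; she accepts
  M1 proposes to W0; she accepts
  M2 proposes to W0; she switches from M1
  M1 proposes to W1; rejected
  M1 proposes to W2; she accepts
Step 2: Final matching: W0-M2, W1-M0, W2-M1
Step 3: 0-indexed ranks (man's rank of his match, then woman's): 0 + 0 + 0 + 0 + 2 + 2
Step 4: Total rank sum = 4

4


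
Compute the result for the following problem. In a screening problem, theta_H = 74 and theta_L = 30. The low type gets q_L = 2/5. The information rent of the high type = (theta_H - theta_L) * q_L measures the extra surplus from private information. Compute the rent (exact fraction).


Step 1: theta_H - theta_L = 74 - 30 = 44
Step 2: Information rent = (theta_H - theta_L) * q_L
Step 3: = 44 * 2/5
Step 4: = 88/5

88/5


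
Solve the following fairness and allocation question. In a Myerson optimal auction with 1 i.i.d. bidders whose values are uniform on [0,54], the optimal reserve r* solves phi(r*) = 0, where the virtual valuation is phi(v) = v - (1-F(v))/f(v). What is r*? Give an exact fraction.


Step 1: For U[0,54], F(v) = v/54 and f(v) = 1/54
Step 2: phi(v) = v - (1 - v/54)/(1/54) = v - (54 - v) = 2v - 54
Step 3: Set phi(r*) = 0: 2r* - 54 = 0
Step 4: r* = 54/2 = 27 (the number of bidders n = 1 does not enter)

27


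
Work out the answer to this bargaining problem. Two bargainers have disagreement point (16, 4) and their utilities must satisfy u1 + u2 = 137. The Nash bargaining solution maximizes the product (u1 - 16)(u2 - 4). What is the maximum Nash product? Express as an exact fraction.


Step 1: The Nash solution splits surplus symmetrically above the disagreement point
Step 2: u1 = (total + d1 - d2)/2 = (137 + 16 - 4)/2 = 149/2
Step 3: u2 = (total - d1 + d2)/2 = (137 - 16 + 4)/2 = 125/2
Step 4: Nash product = (149/2 - 16) * (125/2 - 4)
Step 5: = 117/2 * 117/2 = 13689/4

13689/4


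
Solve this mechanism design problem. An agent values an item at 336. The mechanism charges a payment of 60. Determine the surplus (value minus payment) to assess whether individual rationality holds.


Step 1: Surplus = value - payment = 336 - 60 = 276
Step 2: IR is satisfied (surplus >= 0)

276


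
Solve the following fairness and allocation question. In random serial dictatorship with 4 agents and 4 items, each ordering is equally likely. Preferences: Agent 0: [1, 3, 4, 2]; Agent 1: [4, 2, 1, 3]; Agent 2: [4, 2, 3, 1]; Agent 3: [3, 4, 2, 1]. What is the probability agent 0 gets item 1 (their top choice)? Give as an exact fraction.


Step 1: Agent 0 wants item 1
Step 2: There are 24 possible orderings of agents
Step 3: In 24 orderings, agent 0 gets item 1
Step 4: Probability = 24/24 = 1

1


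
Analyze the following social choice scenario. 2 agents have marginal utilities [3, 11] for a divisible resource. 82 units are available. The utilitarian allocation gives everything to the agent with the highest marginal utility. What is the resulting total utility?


Step 1: The marginal utilities are [3, 11]
Step 2: The highest marginal utility is 11
Step 3: All 82 units go to that agent
Step 4: Total utility = 11 * 82 = 902

902


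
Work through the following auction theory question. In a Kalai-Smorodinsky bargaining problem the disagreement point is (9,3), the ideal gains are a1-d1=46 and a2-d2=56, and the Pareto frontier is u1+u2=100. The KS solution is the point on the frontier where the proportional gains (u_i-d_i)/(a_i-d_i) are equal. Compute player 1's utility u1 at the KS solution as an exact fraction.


Step 1: At the KS point, (u1-d1)/r1 = (u2-d2)/r2 = t and u1+u2 = 100
Step 2: u1 = d1 + r1*t and u2 = d2 + r2*t, so (d1 + r1*t) + (d2 + r2*t) = 100
Step 3: t = (100 - 9 - 3)/(46 + 56) = 88/102 = 44/51
Step 4: u1 = d1 + r1*t = 9 + 46 * 44/51 = 2483/51
Step 5: (Check: u2 = d2 + r2*t = 2617/51; u1+u2 = 2483/51 + 2617/51 = 100, on the frontier.)

2483/51


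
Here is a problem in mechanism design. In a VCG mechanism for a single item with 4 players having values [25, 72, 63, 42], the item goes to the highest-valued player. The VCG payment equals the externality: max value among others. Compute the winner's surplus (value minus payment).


Step 1: The winner is the agent with the highest value: agent 1 with value 72
Step 2: Values of other agents: [25, 63, 42]
Step 3: VCG payment = max of others' values = 63
Step 4: Surplus = 72 - 63 = 9

9


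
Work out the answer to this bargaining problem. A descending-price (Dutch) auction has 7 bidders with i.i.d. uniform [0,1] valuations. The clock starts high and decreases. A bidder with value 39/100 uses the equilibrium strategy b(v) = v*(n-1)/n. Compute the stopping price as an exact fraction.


Step 1: Dutch auctions are strategically equivalent to first-price auctions
Step 2: The equilibrium bid is b(v) = v*(n-1)/n
Step 3: b = 39/100 * 6/7
Step 4: b = 117/350

117/350


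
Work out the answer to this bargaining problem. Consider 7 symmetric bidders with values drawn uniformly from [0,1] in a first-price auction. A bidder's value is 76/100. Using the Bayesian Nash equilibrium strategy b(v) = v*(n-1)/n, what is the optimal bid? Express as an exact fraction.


Step 1: The symmetric BNE bidding function is b(v) = v * (n-1) / n
Step 2: Substitute v = 19/25 and n = 7
Step 3: b = 19/25 * 6/7
Step 4: b = 114/175

114/175


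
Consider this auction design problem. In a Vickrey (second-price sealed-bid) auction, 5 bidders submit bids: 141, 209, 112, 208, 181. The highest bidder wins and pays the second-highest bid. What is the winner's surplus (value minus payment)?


Step 1: Sort bids in descending order: 209, 208, 181, 141, 112
Step 2: The winning bid is the highest: 209
Step 3: The payment equals the second-highest bid: 208
Step 4: Surplus = winner's bid - payment = 209 - 208 = 1

1


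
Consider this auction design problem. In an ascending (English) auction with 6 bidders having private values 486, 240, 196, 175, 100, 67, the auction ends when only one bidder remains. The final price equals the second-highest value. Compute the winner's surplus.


Step 1: Identify the highest value: 486
Step 2: Identify the second-highest value: 240
Step 3: The final price = second-highest value = 240
Step 4: Surplus = 486 - 240 = 246

246


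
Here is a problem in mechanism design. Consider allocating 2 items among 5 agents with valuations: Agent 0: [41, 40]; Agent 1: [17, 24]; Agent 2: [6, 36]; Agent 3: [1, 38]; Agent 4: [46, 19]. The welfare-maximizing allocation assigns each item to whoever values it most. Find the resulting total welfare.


Step 1: For each item, find the maximum value among all agents.
Step 2: Item 0 -> Agent 4 (value 46)
Step 3: Item 1 -> Agent 0 (value 40)
Step 4: Total welfare = 46 + 40 = 86

86


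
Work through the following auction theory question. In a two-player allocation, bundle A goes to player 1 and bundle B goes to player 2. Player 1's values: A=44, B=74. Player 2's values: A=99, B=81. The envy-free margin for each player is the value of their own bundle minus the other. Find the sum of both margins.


Step 1: Player 1's margin = v1(A) - v1(B) = 44 - 74 = -30
Step 2: Player 2's margin = v2(B) - v2(A) = 81 - 99 = -18
Step 3: Total margin = -30 + -18 = -48

-48


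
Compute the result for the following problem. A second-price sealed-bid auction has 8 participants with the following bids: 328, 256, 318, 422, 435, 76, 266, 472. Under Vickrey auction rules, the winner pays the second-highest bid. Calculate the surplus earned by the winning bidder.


Step 1: Sort bids in descending order: 472, 435, 422, 328, 318, 266, 256, 76
Step 2: The winning bid is the highest: 472
Step 3: The payment equals the second-highest bid: 435
Step 4: Surplus = winner's bid - payment = 472 - 435 = 37

37


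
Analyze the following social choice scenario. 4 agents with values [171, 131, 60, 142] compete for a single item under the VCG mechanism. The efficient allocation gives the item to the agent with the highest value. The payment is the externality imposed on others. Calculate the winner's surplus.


Step 1: The winner is the agent with the highest value: agent 0 with value 171
Step 2: Values of other agents: [131, 60, 142]
Step 3: VCG payment = max of others' values = 142
Step 4: Surplus = 171 - 142 = 29

29


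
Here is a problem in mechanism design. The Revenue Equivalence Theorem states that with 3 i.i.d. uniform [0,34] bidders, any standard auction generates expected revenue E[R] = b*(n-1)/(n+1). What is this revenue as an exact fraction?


Step 1: By Revenue Equivalence, expected revenue = b*(n-1)/(n+1)
Step 2: Substituting n = 3, b = 34
Step 3: Revenue = 34*(3-1)/(3+1) = 34*2/4
Step 4: Revenue = 68/4 = 17

17


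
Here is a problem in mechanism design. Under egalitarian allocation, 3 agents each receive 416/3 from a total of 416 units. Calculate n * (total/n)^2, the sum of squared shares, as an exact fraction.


Step 1: Each agent's share = 416/3
Step 2: Square of each share = (416/3)^2 = 173056/9
Step 3: Sum of squares = 3 * 173056/9 = 173056/3

173056/3


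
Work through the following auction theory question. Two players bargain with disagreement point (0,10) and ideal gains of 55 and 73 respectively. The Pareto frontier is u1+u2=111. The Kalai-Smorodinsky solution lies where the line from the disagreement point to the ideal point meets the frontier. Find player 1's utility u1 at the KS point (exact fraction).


Step 1: At the KS point, (u1-d1)/r1 = (u2-d2)/r2 = t and u1+u2 = 111
Step 2: u1 = d1 + r1*t and u2 = d2 + r2*t, so (d1 + r1*t) + (d2 + r2*t) = 111
Step 3: t = (111 - 0 - 10)/(55 + 73) = 101/128
Step 4: u1 = d1 + r1*t = 0 + 55 * 101/128 = 5555/128
Step 5: (Check: u2 = d2 + r2*t = 8653/128; u1+u2 = 5555/128 + 8653/128 = 111, on the frontier.)

5555/128


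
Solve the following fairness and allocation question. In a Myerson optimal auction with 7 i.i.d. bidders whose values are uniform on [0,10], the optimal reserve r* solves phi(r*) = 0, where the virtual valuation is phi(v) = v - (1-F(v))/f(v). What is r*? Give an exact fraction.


Step 1: For U[0,10], F(v) = v/10 and f(v) = 1/10
Step 2: phi(v) = v - (1 - v/10)/(1/10) = v - (10 - v) = 2v - 10
Step 3: Set phi(r*) = 0: 2r* - 10 = 0
Step 4: r* = 10/2 = 5 (the number of bidders n = 7 does not enter)

5


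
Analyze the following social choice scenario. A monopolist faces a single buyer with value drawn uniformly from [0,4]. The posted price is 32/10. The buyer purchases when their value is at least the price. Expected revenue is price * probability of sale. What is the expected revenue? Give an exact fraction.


Step 1: Posted price r = 16/5, value support [0,4]
Step 2: P(v >= r) = (4 - 16/5)/4 = 1/5
Step 3: Expected revenue = r * P(v >= r) = 16/5 * 1/5
Step 4: Revenue = 16/25

16/25


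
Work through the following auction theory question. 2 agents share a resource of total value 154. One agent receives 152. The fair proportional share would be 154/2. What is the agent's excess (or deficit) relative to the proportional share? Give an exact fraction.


Step 1: Proportional share = 154/2 = 77
Step 2: Agent's actual allocation = 152
Step 3: Excess = 152 - 77 = 75

75


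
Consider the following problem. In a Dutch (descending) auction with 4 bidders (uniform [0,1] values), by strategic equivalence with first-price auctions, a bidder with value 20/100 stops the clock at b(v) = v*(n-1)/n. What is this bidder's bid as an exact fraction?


Step 1: Dutch auctions are strategically equivalent to first-price auctions
Step 2: The equilibrium bid is b(v) = v*(n-1)/n
Step 3: b = 1/5 * 3/4
Step 4: b = 3/20

3/20


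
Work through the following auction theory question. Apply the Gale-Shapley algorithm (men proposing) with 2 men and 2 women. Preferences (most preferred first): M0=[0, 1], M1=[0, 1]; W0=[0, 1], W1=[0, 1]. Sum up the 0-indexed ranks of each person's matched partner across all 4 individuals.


Step 1: Run Gale-Shapley (men propose, women hold best offer):
  M0 proposes to W0; she accepts
  M1 proposes to W0; rejected
  M1 proposes to W1; she accepts
Step 2: Final matching: W0-M0, W1-M1
Step 3: 0-indexed ranks (man's rank of his match, then woman's): 0 + 0 + 1 + 1
Step 4: Total rank sum = 2

2


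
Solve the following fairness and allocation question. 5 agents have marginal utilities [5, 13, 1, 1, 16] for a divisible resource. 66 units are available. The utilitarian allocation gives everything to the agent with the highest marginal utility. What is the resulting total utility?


Step 1: The marginal utilities are [5, 13, 1, 1, 16]
Step 2: The highest marginal utility is 16
Step 3: All 66 units go to that agent
Step 4: Total utility = 16 * 66 = 1056

1056


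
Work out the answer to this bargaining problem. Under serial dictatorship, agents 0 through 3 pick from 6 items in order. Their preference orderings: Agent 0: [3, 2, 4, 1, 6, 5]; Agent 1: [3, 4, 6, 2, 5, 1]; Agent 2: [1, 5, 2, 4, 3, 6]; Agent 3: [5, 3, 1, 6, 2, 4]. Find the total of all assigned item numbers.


Step 1: Agent 0 picks item 3
Step 2: Agent 1 picks item 4
Step 3: Agent 2 picks item 1
Step 4: Agent 3 picks item 5
Step 5: Sum = 3 + 4 + 1 + 5 = 13

13


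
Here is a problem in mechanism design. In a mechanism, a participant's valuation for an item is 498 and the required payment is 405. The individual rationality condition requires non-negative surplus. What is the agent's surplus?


Step 1: Surplus = value - payment = 498 - 405 = 93
Step 2: IR is satisfied (surplus >= 0)

93


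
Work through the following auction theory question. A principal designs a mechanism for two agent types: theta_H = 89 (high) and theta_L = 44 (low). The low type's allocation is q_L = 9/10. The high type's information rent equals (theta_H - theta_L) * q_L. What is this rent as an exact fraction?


Step 1: theta_H - theta_L = 89 - 44 = 45
Step 2: Information rent = (theta_H - theta_L) * q_L
Step 3: = 45 * 9/10
Step 4: = 81/2

81/2


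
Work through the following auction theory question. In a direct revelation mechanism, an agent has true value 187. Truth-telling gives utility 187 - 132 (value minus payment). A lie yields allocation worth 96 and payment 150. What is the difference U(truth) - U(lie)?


Step 1: U(truth) = value - payment = 187 - 132 = 55
Step 2: U(lie) = allocation - payment = 96 - 150 = -54
Step 3: IC gap = 55 - (-54) = 109

109


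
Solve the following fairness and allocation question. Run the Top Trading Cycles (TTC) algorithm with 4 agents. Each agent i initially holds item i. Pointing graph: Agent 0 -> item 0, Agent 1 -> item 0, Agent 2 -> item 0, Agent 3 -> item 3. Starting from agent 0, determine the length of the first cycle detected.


Step 1: Trace the pointer graph from agent 0: 0 -> 0
Step 2: A cycle is detected when we revisit agent 0
Step 3: The cycle is: 0 -> 0
Step 4: Cycle length = 1

1


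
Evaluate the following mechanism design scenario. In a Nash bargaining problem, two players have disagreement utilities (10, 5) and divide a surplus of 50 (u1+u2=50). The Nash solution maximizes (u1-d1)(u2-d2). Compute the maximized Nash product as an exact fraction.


Step 1: The Nash solution splits surplus symmetrically above the disagreement point
Step 2: u1 = (total + d1 - d2)/2 = (50 + 10 - 5)/2 = 55/2
Step 3: u2 = (total - d1 + d2)/2 = (50 - 10 + 5)/2 = 45/2
Step 4: Nash product = (55/2 - 10) * (45/2 - 5)
Step 5: = 35/2 * 35/2 = 1225/4

1225/4


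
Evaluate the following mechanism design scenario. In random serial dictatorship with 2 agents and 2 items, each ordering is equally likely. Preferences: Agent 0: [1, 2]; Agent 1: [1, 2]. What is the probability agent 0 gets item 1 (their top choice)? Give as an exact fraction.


Step 1: Agent 0 wants item 1
Step 2: There are 2 possible orderings of agents
Step 3: In 1 orderings, agent 0 gets item 1
Step 4: Probability = 1/2

1/2


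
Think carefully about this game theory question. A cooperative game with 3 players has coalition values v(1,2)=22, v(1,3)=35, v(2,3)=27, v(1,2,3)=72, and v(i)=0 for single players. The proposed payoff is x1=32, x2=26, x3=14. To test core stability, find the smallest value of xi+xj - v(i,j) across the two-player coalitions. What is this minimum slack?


Step 1: Slack for coalition (1,2): x1+x2 - v12 = 58 - 22 = 36
Step 2: Slack for coalition (1,3): x1+x3 - v13 = 46 - 35 = 11
Step 3: Slack for coalition (2,3): x2+x3 - v23 = 40 - 27 = 13
Step 4: Minimum slack = min(36, 11, 13) = 11, attained by (1,3); no pair can gain by deviating, so the allocation is in the core

11


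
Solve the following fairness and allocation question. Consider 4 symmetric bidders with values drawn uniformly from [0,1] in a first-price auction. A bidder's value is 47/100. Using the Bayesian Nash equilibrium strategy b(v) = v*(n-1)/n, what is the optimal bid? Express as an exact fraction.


Step 1: The symmetric BNE bidding function is b(v) = v * (n-1) / n
Step 2: Substitute v = 47/100 and n = 4
Step 3: b = 47/100 * 3/4
Step 4: b = 141/400

141/400


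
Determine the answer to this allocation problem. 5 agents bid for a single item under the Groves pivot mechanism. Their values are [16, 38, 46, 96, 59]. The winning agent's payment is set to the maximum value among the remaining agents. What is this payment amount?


Step 1: The efficient winner is agent 3 with value 96
Step 2: Other agents' values: [16, 38, 46, 59]
Step 3: Pivot payment = max(others) = 59
Step 4: The winner pays 59

59


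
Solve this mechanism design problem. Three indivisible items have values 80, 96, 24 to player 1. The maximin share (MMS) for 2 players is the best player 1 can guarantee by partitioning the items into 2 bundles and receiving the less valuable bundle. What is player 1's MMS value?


Step 1: Item values = 80, 96, 24
Step 2: Enumerate all 2-bundle partitions and take the smaller bundle:
  Partition 1: {80} vs {96,24} -> bundles 80, 120; min = 80
  Partition 2: {96} vs {80,24} -> bundles 96, 104; min = 96
  Partition 3: {24} vs {80,96} -> bundles 24, 176; min = 24
Step 3: MMS = max(80, 96, 24) = 96

96


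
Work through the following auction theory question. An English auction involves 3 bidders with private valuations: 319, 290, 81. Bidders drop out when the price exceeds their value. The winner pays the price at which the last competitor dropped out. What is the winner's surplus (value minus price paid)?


Step 1: Identify the highest value: 319
Step 2: Identify the second-highest value: 290
Step 3: The final price = second-highest value = 290
Step 4: Surplus = 319 - 290 = 29

29


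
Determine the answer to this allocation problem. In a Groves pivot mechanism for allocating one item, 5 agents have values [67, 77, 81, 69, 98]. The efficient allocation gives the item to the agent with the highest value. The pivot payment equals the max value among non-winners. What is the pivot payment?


Step 1: The efficient winner is agent 4 with value 98
Step 2: Other agents' values: [67, 77, 81, 69]
Step 3: Pivot payment = max(others) = 81
Step 4: The winner pays 81

81


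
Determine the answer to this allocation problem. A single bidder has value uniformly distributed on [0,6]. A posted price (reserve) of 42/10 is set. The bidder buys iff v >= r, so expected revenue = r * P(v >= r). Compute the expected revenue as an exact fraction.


Step 1: Posted price r = 21/5, value support [0,6]
Step 2: P(v >= r) = (6 - 21/5)/6 = 3/10
Step 3: Expected revenue = r * P(v >= r) = 21/5 * 3/10
Step 4: Revenue = 63/50

63/50


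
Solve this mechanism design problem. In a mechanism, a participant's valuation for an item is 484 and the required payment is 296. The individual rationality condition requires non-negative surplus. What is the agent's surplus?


Step 1: Surplus = value - payment = 484 - 296 = 188
Step 2: IR is satisfied (surplus >= 0)

188


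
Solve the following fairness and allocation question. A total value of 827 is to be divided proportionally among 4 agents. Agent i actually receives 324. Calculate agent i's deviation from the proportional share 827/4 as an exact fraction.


Step 1: Proportional share = 827/4
Step 2: Agent's actual allocation = 324
Step 3: Excess = 324 - 827/4 = 469/4

469/4


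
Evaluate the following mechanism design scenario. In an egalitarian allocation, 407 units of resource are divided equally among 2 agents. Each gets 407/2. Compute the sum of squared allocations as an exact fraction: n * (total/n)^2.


Step 1: Each agent's share = 407/2
Step 2: Square of each share = (407/2)^2 = 165649/4
Step 3: Sum of squares = 2 * 165649/4 = 165649/2

165649/2


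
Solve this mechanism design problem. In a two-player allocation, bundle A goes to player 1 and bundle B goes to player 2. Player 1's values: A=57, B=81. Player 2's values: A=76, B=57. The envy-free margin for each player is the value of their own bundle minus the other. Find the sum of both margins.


Step 1: Player 1's margin = v1(A) - v1(B) = 57 - 81 = -24
Step 2: Player 2's margin = v2(B) - v2(A) = 57 - 76 = -19
Step 3: Total margin = -24 + -19 = -43

-43


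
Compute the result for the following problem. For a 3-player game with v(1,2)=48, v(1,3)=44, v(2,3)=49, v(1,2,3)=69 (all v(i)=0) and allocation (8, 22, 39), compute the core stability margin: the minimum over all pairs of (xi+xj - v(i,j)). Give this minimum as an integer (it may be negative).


Step 1: Slack for coalition (1,2): x1+x2 - v12 = 30 - 48 = -18
Step 2: Slack for coalition (1,3): x1+x3 - v13 = 47 - 44 = 3
Step 3: Slack for coalition (2,3): x2+x3 - v23 = 61 - 49 = 12
Step 4: Minimum slack = min(-18, 3, 12) = -18, attained by (1,2); coalition (1,2) can block (slack < 0), so the allocation is not in the core

-18


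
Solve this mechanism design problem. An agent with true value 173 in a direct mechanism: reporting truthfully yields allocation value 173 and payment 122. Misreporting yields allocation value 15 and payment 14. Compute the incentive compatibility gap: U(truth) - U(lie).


Step 1: U(truth) = value - payment = 173 - 122 = 51
Step 2: U(lie) = allocation - payment = 15 - 14 = 1
Step 3: IC gap = 51 - 1 = 50

50


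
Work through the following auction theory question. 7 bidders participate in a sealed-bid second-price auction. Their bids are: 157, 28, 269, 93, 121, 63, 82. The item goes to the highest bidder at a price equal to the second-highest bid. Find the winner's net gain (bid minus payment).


Step 1: Sort bids in descending order: 269, 157, 121, 93, 82, 63, 28
Step 2: The winning bid is the highest: 269
Step 3: The payment equals the second-highest bid: 157
Step 4: Surplus = winner's bid - payment = 269 - 157 = 112

112


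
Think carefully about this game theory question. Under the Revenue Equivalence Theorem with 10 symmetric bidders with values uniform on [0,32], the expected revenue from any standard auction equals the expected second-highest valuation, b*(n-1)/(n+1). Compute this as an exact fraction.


Step 1: By Revenue Equivalence, expected revenue = b*(n-1)/(n+1)
Step 2: Substituting n = 10, b = 32
Step 3: Revenue = 32*(10-1)/(10+1) = 32*9/11
Step 4: Revenue = 288/11

288/11


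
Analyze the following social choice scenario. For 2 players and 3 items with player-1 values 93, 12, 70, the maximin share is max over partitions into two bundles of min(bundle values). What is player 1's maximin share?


Step 1: Item values = 93, 12, 70
Step 2: Enumerate all 2-bundle partitions and take the smaller bundle:
  Partition 1: {93} vs {12,70} -> bundles 93, 82; min = 82
  Partition 2: {12} vs {93,70} -> bundles 12, 163; min = 12
  Partition 3: {70} vs {93,12} -> bundles 70, 105; min = 70
Step 3: MMS = max(82, 12, 70) = 82

82


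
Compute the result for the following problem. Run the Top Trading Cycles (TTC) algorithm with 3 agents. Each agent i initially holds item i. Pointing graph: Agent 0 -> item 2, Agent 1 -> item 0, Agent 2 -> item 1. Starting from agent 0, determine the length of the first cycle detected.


Step 1: Trace the pointer graph from agent 0: 0 -> 2 -> 1 -> 0
Step 2: A cycle is detected when we revisit agent 0
Step 3: The cycle is: 0 -> 2 -> 1 -> 0
Step 4: Cycle length = 3

3
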